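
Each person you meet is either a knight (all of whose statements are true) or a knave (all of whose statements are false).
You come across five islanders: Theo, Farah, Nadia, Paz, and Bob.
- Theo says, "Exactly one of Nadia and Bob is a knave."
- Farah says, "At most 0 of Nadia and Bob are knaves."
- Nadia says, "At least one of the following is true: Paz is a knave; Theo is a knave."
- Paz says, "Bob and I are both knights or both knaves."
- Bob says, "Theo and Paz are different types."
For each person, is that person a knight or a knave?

Theo is a knave, Farah is a knight, Nadia is a knight, Paz is a knight, and Bob is a knight.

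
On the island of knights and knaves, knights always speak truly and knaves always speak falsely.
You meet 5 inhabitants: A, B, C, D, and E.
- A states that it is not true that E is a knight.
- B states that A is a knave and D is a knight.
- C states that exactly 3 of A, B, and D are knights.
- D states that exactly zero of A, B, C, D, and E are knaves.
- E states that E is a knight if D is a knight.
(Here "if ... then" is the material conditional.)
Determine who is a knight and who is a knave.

A is a knave, B is a knave, C is a knave, D is a knave, and E is a knight.

Suppose A is a knight. Then A's statement "it is not true that E is a knight" would have to be true. Checking the 16 ways to assign the others, none is consistent with every speaker.
(For instance, with B=knave, C=knave, D=knave, E=knight, A's claim "it is not true that E is a knight" comes out false where it would need to be true.)
So A must be a knave, making "it is not true that E is a knight" false. Taking A=knave, B=knave, C=knave, D=knave, E=knight, each remaining statement checks out:
  B (knave): "A is a knave and D is a knight" — false. ✓
  C (knave): "exactly 3 of A, B, and D are knights" — false. ✓
  D (knave): "exactly zero of A, B, C, D, and E are knaves" — false. ✓
  E (knight): "E is a knight if D is a knight" — true. ✓
This is the unique consistent assignment.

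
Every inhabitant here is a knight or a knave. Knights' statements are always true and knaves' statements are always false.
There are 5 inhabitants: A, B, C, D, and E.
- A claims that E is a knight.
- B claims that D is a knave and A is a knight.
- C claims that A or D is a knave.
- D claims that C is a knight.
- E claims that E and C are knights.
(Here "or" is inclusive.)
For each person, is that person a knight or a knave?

Knights: C and D. Knaves: A, B, and E.

A is a knave; "E is a knight" is false, as required.
B (knave): "D is a knave and A is a knight" — false. ✓
C (knight): "A or D is a knave" — True. ✓
D is a knight, so "C is a knight" must be True — and it is.
E is a knave, and the claim "E and C are knights" is indeed false.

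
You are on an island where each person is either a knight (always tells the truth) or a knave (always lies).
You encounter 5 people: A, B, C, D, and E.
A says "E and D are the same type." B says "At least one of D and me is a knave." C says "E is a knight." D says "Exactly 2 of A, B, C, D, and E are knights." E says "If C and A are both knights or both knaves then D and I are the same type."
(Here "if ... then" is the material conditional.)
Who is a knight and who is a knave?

A is a knave, B is a knight, C is a knight, D is a knave, and E is a knight.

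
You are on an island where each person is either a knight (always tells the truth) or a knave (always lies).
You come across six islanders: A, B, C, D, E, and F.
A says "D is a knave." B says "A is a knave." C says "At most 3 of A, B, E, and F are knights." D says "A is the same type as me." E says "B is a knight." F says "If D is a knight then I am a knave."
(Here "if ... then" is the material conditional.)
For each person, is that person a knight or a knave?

A is a knight; "D is a knave" is True, as required.
B is a knave, and the claim "A is a knave" is indeed false.
Since C is a knight, "at most 3 of A, B, E, and F are knights" needs to be True, which holds.
D (knave): "A is the same type as me" — false. ✓
As a knave, E's statement "B is a knight" should be false; it is.
As a knight, F's statement "if D is a knight then I am a knave" should be True; it is.

A is a knight, B is a knave, C is a knight, D is a knave, E is a knave, and F is a knight.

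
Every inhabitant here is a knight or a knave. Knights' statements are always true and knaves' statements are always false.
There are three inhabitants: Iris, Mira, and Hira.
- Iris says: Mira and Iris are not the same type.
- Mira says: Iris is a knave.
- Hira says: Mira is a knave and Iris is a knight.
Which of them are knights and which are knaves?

Since Iris is a knight, "Mira and Iris are not the same type" needs to be true, which holds.
Since Mira is a knave, "Iris is a knave" needs to be False, which holds.
Hira is a knight, so "Mira is a knave and Iris is a knight" must be true — and it is.

Knights: Iris and Hira. Knaves: Mira.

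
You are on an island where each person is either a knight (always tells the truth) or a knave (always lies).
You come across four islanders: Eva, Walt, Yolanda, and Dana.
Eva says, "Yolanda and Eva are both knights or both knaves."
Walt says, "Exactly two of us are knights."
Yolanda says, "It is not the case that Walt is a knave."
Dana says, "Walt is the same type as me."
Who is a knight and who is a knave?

Since Eva is a knave, "Yolanda and Eva are both knights or both knaves" needs to be false, which holds.
Walt is a knight; "exactly two of us are knights" is true, as required.
Yolanda is a knight, and the claim "it is not the case that Walt is a knave" is indeed true.
As a knave, Dana's statement "Walt is the same type as me" should be false; it is.

Knights: Walt and Yolanda. Knaves: Eva and Dana.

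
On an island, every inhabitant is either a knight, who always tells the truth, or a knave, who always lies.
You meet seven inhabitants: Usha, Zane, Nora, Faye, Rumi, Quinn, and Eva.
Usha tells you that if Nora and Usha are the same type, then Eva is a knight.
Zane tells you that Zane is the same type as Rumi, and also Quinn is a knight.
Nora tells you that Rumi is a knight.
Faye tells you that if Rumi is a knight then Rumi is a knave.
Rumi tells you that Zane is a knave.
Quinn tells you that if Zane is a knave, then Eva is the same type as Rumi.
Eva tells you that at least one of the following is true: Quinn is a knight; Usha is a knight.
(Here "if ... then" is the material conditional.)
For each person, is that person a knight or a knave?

Usha is a knight, Zane is a knave, Nora is a knight, Faye is a knave, Rumi is a knight, Quinn is a knight, and Eva is a knight.

Usha is a knight, and the claim "if Nora and Usha are the same type, then Eva is a knight" is indeed true.
Zane is a knave; "Zane is the same type as Rumi, and also Quinn is a knight" is false, as required.
Nora is a knight; "Rumi is a knight" is true, as required.
As a knave, Faye's statement "if Rumi is a knight then Rumi is a knave" should be false; it is.
Rumi is a knight, so "Zane is a knave" must be true — and it is.
Quinn is a knight, so "if Zane is a knave, then Eva is the same type as Rumi" must be true — and it is.
Since Eva is a knight, "at least one of the following is true: Quinn is a knight; Usha is a knight" needs to be true, which holds.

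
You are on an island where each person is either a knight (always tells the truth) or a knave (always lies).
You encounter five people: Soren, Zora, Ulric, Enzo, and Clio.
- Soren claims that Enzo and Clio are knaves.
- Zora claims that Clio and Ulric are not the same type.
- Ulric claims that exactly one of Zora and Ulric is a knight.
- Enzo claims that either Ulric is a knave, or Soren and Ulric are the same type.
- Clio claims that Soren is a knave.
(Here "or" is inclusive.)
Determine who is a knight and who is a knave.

As a knave, Soren's statement "Enzo and Clio are knaves" should be False; it is.
Since Zora is a knave, "Clio and Ulric are not the same type" needs to be False, which holds.
Ulric is a knight, so "exactly one of Zora and Ulric is a knight" must be True — and it is.
Since Enzo is a knave, "either Ulric is a knave, or Soren and Ulric are the same type" needs to be False, which holds.
Clio is a knight; "Soren is a knave" is True, as required.

Soren is a knave, Zora is a knave, Ulric is a knight, Enzo is a knave, and Clio is a knight.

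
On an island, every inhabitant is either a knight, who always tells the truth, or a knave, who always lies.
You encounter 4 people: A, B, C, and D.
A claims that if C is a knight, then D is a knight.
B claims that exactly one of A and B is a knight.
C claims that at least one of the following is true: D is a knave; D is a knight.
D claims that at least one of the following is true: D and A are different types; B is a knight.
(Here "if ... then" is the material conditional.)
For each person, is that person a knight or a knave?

A is a knave, B is a knave, C is a knight, and D is a knave.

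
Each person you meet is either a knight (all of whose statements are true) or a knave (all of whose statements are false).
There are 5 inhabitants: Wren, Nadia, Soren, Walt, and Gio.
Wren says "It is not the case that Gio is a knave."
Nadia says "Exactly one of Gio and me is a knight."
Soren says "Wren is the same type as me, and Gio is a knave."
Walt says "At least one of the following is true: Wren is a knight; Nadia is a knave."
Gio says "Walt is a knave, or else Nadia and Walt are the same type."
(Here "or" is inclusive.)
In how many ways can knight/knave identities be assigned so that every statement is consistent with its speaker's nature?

0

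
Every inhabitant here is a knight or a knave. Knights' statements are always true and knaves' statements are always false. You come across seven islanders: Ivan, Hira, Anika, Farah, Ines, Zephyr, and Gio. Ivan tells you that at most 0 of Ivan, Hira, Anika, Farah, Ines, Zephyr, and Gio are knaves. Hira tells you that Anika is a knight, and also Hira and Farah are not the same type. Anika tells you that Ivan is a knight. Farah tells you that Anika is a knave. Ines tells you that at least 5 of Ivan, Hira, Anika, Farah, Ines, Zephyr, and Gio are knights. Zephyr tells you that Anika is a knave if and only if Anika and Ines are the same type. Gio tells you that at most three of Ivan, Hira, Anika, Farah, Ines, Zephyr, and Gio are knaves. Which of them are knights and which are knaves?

Ivan is a knave, Hira is a knave, Anika is a knave, Farah is a knight, Ines is a knave, Zephyr is a knight, and Gio is a knave.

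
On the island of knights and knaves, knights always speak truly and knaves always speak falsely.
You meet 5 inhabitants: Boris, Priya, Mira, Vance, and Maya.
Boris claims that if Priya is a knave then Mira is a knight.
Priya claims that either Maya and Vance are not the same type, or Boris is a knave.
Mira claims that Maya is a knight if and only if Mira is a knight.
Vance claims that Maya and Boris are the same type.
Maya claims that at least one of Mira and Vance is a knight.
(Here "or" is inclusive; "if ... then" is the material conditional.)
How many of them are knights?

4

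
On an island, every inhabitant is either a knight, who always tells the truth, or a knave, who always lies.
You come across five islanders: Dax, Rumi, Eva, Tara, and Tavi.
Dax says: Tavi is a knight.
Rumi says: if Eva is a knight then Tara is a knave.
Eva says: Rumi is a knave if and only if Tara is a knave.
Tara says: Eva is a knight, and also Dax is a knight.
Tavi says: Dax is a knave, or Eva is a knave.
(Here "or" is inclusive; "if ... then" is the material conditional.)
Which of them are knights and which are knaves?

Suppose Dax is a knave. Then Dax's statement "Tavi is a knight" would have to be false. Checking the 16 ways to assign the others, none is consistent with every speaker.
(For instance, with Rumi=knight, Eva=knave, Tara=knave, Tavi=knight, Dax's claim "Tavi is a knight" comes out true where it would need to be false.)
So Dax must be a knight, making "Tavi is a knight" true. Taking Dax=knight, Rumi=knight, Eva=knave, Tara=knave, Tavi=knight, each remaining statement checks out:
  Rumi (knight): "if Eva is a knight then Tara is a knave" — true. ✓
  Eva (knave): "Rumi is a knave if and only if Tara is a knave" — false. ✓
  Tara (knave): "Eva is a knight, and also Dax is a knight" — false. ✓
  Tavi (knight): "Dax is a knave, or Eva is a knave" — true. ✓
This is the unique consistent assignment.

Knights: Dax, Rumi, and Tavi. Knaves: Eva and Tara.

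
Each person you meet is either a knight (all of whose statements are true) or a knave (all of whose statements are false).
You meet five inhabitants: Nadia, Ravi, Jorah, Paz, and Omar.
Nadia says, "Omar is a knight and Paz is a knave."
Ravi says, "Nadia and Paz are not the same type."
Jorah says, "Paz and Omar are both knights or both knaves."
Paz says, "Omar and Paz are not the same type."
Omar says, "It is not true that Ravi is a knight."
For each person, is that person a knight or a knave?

Suppose Nadia is a knight. Then Nadia's statement "Omar is a knight and Paz is a knave" would have to be true. Checking the 16 ways to assign the others, none is consistent with every speaker.
(For instance, with Ravi=knight, Jorah=knave, Paz=knight, Omar=knave, Nadia's claim "Omar is a knight and Paz is a knave" comes out false where it would need to be true.)
So Nadia must be a knave, making "Omar is a knight and Paz is a knave" false. Taking Nadia=knave, Ravi=knight, Jorah=knave, Paz=knight, Omar=knave, each remaining statement checks out:
  Ravi (knight): "Nadia and Paz are not the same type" — true. ✓
  Jorah (knave): "Paz and Omar are both knights or both knaves" — false. ✓
  Paz (knight): "Omar and Paz are not the same type" — true. ✓
  Omar (knave): "it is not true that Ravi is a knight" — false. ✓
This is the unique consistent assignment.

Nadia is a knave, Ravi is a knight, Jorah is a knave, Paz is a knight, and Omar is a knave.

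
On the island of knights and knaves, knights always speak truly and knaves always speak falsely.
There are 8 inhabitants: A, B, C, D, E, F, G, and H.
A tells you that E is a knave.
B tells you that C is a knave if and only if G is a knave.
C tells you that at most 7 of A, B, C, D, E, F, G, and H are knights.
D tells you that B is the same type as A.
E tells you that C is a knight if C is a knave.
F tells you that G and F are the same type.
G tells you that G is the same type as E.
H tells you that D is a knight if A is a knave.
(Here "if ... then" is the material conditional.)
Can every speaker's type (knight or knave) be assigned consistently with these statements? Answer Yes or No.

Yes

One consistent assignment: A=knave, B=knight, C=knight, D=knave, E=knight, F=knight, G=knight, H=knave.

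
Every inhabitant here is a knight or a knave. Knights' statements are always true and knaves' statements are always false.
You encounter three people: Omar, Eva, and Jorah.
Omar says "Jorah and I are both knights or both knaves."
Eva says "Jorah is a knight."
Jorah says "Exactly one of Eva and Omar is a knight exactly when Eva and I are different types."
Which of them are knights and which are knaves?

Knights: Omar, Eva, and Jorah. Knaves: none.

Suppose Omar is a knave. Then Omar's statement "Jorah and I are both knights or both knaves" would have to be false. Checking the 4 ways to assign the others, none is consistent with every speaker.
(For instance, with Eva=knight, Jorah=knight, Jorah's claim "exactly one of Eva and Omar is a knight exactly when Eva and I are different types" comes out false where it would need to be true.)
So Omar must be a knight, making "Jorah and I are both knights or both knaves" true. Taking Omar=knight, Eva=knight, Jorah=knight, each remaining statement checks out:
  Eva (knight): "Jorah is a knight" — true. ✓
  Jorah (knight): "exactly one of Eva and Omar is a knight exactly when Eva and I are different types" — true. ✓
This is the unique consistent assignment.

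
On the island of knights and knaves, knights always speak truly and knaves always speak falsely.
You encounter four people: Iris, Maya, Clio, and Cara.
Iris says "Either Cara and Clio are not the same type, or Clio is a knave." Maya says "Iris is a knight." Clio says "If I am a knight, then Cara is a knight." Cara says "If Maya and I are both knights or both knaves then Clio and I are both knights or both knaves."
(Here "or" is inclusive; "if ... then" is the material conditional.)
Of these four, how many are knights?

The unique consistent assignment is Iris=knave, Maya=knave, Clio=knight, Cara=knight.
That has 2 knights.

2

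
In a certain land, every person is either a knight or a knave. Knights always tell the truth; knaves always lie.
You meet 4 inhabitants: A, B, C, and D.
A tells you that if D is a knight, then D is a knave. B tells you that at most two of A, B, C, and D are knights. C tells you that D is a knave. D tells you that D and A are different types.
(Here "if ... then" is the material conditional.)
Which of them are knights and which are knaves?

A is a knave, B is a knight, C is a knave, and D is a knight.

A is a knave, so "if D is a knight, then D is a knave" must be false — and it is.
B (knight): "at most two of A, B, C, and D are knights" — True. ✓
C is a knave, so "D is a knave" must be false — and it is.
D is a knight; "D and A are different types" is True, as required.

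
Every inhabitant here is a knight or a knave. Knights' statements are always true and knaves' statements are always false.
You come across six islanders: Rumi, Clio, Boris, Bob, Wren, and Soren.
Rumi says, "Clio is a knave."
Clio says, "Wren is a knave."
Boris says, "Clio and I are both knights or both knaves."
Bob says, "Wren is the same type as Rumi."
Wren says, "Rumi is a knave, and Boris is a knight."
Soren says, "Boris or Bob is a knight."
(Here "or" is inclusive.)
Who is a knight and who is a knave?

Rumi is a knave, Clio is a knight, Boris is a knave, Bob is a knight, Wren is a knave, and Soren is a knight.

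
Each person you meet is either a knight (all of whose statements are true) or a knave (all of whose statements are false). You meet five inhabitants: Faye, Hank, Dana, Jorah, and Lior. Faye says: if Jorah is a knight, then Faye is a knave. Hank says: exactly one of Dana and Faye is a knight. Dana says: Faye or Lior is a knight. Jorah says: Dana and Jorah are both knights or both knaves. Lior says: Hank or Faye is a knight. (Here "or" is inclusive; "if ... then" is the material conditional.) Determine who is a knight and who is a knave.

Faye is a knight, Hank is a knave, Dana is a knight, Jorah is a knave, and Lior is a knight.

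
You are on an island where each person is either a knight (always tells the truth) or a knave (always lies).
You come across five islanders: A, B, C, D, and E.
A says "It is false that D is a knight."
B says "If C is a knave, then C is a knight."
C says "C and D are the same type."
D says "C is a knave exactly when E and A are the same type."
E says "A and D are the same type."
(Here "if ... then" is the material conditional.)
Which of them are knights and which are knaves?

A is a knave, B is a knave, C is a knave, D is a knight, and E is a knave.

A (knave): "it is false that D is a knight" — False. ✓
B (knave): "if C is a knave, then C is a knight" — False. ✓
C (knave): "C and D are the same type" — False. ✓
As a knight, D's statement "C is a knave exactly when E and A are the same type" should be true; it is.
E (knave): "A and D are the same type" — False. ✓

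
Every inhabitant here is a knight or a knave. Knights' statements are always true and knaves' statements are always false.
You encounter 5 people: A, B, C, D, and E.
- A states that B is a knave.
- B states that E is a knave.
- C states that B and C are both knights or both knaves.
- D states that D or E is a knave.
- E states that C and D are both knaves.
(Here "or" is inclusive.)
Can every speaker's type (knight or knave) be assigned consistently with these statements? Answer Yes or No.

One consistent assignment: A=knave, B=knight, C=knight, D=knight, E=knave.

Yes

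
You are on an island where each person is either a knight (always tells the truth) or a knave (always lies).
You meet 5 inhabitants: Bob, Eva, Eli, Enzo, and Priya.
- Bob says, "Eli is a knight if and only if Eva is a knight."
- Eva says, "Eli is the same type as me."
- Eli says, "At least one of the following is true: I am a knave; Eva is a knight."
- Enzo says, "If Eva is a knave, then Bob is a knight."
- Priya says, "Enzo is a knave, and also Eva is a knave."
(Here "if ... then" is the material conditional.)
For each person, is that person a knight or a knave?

Bob is a knight, Eva is a knight, Eli is a knight, Enzo is a knight, and Priya is a knave.

Suppose Bob is a knave. Then Bob's statement "Eli is a knight if and only if Eva is a knight" would have to be false. Checking the 16 ways to assign the others, none is consistent with every speaker.
(For instance, with Eva=knight, Eli=knight, Enzo=knight, Priya=knave, Bob's claim "Eli is a knight if and only if Eva is a knight" comes out true where it would need to be false.)
So Bob must be a knight, making "Eli is a knight if and only if Eva is a knight" true. Taking Bob=knight, Eva=knight, Eli=knight, Enzo=knight, Priya=knave, each remaining statement checks out:
  Eva (knight): "Eli is the same type as me" — true. ✓
  Eli (knight): "at least one of the following is true: I am a knave; Eva is a knight" — true. ✓
  Enzo (knight): "if Eva is a knave, then Bob is a knight" — true. ✓
  Priya (knave): "Enzo is a knave, and also Eva is a knave" — false. ✓
This is the unique consistent assignment.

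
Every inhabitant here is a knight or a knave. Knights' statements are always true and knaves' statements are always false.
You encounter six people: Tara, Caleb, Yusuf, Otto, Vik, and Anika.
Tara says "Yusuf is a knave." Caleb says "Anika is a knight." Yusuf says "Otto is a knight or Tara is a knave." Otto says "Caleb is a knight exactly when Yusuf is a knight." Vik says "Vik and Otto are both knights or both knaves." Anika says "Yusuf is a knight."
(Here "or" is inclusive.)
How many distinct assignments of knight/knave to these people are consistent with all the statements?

2

Consistent assignments:
  Tara=knave, Caleb=knight, Yusuf=knight, Otto=knight, Vik=knight, Anika=knight
  Tara=knave, Caleb=knight, Yusuf=knight, Otto=knight, Vik=knave, Anika=knight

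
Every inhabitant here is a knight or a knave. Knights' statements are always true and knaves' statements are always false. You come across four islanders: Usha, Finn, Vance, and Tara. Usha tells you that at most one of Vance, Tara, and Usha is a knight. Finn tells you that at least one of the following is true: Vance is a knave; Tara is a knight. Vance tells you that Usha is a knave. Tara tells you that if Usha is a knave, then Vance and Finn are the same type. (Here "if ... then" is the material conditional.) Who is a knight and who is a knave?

Usha (knave): "at most one of Vance, Tara, and Usha is a knight" — false. ✓
Since Finn is a knight, "at least one of the following is true: Vance is a knave; Tara is a knight" needs to be True, which holds.
As a knight, Vance's statement "Usha is a knave" should be True; it is.
Since Tara is a knight, "if Usha is a knave, then Vance and Finn are the same type" needs to be True, which holds.

Usha is a knave, Finn is a knight, Vance is a knight, and Tara is a knight.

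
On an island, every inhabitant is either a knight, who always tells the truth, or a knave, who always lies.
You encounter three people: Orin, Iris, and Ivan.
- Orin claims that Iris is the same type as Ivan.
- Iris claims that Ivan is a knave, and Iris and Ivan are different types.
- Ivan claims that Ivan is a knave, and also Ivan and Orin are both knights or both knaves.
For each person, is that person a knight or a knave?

Suppose Orin is a knave. Then Orin's statement "Iris is the same type as Ivan" would have to be false. Checking the 4 ways to assign the others, none is consistent with every speaker.
(For instance, with Iris=knave, Ivan=knave, Orin's claim "Iris is the same type as Ivan" comes out true where it would need to be false.)
So Orin must be a knight, making "Iris is the same type as Ivan" true. Taking Orin=knight, Iris=knave, Ivan=knave, each remaining statement checks out:
  Iris (knave): "Ivan is a knave, and Iris and Ivan are different types" — false. ✓
  Ivan (knave): "Ivan is a knave, and also Ivan and Orin are both knights or both knaves" — false. ✓
This is the unique consistent assignment.

Orin is a knight, Iris is a knave, and Ivan is a knave.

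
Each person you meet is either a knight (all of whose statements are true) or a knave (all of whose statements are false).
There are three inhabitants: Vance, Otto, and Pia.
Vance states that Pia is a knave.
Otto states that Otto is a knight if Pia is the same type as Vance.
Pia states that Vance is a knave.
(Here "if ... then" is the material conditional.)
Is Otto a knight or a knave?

Otto is a knight.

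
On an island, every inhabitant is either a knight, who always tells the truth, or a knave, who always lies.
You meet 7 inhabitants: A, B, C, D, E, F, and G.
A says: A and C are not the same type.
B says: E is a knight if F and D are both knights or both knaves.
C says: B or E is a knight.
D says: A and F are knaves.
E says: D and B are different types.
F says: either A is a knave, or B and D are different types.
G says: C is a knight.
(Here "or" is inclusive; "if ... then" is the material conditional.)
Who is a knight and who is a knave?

As a knight, A's statement "A and C are not the same type" should be True; it is.
B is a knave, and the claim "E is a knight if F and D are both knights or both knaves" is indeed False.
Since C is a knave, "B or E is a knight" needs to be False, which holds.
D is a knave, so "A and F are knaves" must be False — and it is.
E (knave): "D and B are different types" — False. ✓
F (knave): "either A is a knave, or B and D are different types" — False. ✓
G (knave): "C is a knight" — False. ✓

A is a knight, B is a knave, C is a knave, D is a knave, E is a knave, F is a knave, and G is a knave.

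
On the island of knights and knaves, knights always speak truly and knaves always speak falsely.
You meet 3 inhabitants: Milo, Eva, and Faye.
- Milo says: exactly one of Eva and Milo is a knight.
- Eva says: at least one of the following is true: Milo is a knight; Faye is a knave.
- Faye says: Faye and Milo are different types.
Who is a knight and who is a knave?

Milo is a knave, Eva is a knave, and Faye is a knight.

As a knave, Milo's statement "exactly one of Eva and Milo is a knight" should be False; it is.
Eva (knave): "at least one of the following is true: Milo is a knight; Faye is a knave" — False. ✓
Faye is a knight, so "Faye and Milo are different types" must be True — and it is.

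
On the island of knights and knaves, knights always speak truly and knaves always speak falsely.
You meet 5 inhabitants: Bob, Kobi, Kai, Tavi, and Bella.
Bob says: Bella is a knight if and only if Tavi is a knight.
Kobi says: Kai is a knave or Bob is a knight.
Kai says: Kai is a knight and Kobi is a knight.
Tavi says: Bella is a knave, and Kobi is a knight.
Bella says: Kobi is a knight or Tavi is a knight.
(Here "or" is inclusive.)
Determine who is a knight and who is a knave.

Bob is a knave, Kobi is a knight, Kai is a knave, Tavi is a knave, and Bella is a knight.

Since Bob is a knave, "Bella is a knight if and only if Tavi is a knight" needs to be False, which holds.
Kobi is a knight, and the claim "Kai is a knave or Bob is a knight" is indeed True.
Since Kai is a knave, "Kai is a knight and Kobi is a knight" needs to be False, which holds.
Tavi is a knave, and the claim "Bella is a knave, and Kobi is a knight" is indeed False.
Bella (knight): "Kobi is a knight or Tavi is a knight" — True. ✓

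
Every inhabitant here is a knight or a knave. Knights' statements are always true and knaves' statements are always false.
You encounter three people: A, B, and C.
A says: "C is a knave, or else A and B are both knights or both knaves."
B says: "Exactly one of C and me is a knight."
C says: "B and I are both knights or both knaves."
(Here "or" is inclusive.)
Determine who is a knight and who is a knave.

A is a knight, B is a knight, and C is a knave.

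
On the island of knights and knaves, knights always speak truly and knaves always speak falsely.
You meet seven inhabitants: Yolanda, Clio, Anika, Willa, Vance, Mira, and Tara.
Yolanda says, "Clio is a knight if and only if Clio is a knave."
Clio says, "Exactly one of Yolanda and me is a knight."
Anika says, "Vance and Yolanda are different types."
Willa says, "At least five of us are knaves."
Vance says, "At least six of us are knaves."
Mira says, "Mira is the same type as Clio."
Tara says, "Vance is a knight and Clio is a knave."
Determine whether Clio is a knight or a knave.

Clio is a knight.

Consistent assignments: {Yolanda=knave, Clio=knight, Anika=knave, Willa=knight, Vance=knave, Mira=knave, Tara=knave}
In every consistent assignment, Clio is a knight.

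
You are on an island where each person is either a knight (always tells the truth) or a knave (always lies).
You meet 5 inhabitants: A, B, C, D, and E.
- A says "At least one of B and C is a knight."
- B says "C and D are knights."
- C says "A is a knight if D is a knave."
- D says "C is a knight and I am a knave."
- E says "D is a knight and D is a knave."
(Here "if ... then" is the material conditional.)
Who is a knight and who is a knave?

A is a knave, B is a knave, C is a knave, D is a knave, and E is a knave.

A is a knave, so "at least one of B and C is a knight" must be false — and it is.
B is a knave, so "C and D are knights" must be false — and it is.
C is a knave, so "A is a knight if D is a knave" must be false — and it is.
D is a knave, and the claim "C is a knight and I am a knave" is indeed false.
E is a knave; "D is a knight and D is a knave" is false, as required.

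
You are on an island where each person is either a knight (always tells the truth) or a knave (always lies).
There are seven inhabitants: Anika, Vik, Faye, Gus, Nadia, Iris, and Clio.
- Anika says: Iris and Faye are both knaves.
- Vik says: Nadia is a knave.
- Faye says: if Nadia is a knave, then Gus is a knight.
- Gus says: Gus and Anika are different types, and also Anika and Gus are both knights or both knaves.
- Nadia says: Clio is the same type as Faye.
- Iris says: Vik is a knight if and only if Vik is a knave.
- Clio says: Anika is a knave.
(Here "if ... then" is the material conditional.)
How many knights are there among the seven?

The unique consistent assignment is Anika=knave, Vik=knave, Faye=knight, Gus=knave, Nadia=knight, Iris=knave, Clio=knight.
That has 3 knights.

3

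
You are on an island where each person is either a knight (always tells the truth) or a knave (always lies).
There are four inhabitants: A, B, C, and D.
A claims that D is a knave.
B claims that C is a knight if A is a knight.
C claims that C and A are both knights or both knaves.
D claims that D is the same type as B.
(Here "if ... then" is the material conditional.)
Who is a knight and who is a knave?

Suppose A is a knave. Then A's statement "D is a knave" would have to be false. Checking the 8 ways to assign the others, none is consistent with every speaker.
(For instance, with B=knight, C=knight, D=knave, A's claim "D is a knave" comes out true where it would need to be false.)
So A must be a knight, making "D is a knave" true. Taking A=knight, B=knight, C=knight, D=knave, each remaining statement checks out:
  B (knight): "C is a knight if A is a knight" — true. ✓
  C (knight): "C and A are both knights or both knaves" — true. ✓
  D (knave): "D is the same type as B" — false. ✓
This is the unique consistent assignment.

A is a knight, B is a knight, C is a knight, and D is a knave.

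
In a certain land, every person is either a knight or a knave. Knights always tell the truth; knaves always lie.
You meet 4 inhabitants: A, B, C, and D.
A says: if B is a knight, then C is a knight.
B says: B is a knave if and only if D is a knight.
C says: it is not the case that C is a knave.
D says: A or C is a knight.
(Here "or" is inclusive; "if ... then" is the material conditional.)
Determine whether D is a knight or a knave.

D is a knave.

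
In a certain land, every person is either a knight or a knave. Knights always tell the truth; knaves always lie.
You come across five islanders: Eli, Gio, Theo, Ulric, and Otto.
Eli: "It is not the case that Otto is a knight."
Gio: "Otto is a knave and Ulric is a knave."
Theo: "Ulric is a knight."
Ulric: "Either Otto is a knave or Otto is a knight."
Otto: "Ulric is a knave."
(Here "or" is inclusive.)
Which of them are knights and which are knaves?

Eli is a knight, Gio is a knave, Theo is a knight, Ulric is a knight, and Otto is a knave.

Suppose Eli is a knave. Then Eli's statement "it is not the case that Otto is a knight" would have to be false. Checking the 16 ways to assign the others, none is consistent with every speaker.
(For instance, with Gio=knave, Theo=knight, Ulric=knight, Otto=knave, Eli's claim "it is not the case that Otto is a knight" comes out true where it would need to be false.)
So Eli must be a knight, making "it is not the case that Otto is a knight" true. Taking Eli=knight, Gio=knave, Theo=knight, Ulric=knight, Otto=knave, each remaining statement checks out:
  Gio (knave): "Otto is a knave and Ulric is a knave" — false. ✓
  Theo (knight): "Ulric is a knight" — true. ✓
  Ulric (knight): "either Otto is a knave or Otto is a knight" — true. ✓
  Otto (knave): "Ulric is a knave" — false. ✓
This is the unique consistent assignment.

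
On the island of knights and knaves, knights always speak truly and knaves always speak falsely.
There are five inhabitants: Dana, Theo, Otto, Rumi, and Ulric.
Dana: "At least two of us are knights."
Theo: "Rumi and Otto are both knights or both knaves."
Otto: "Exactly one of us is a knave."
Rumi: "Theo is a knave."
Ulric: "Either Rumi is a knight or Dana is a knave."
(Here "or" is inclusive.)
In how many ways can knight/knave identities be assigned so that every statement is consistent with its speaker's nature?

2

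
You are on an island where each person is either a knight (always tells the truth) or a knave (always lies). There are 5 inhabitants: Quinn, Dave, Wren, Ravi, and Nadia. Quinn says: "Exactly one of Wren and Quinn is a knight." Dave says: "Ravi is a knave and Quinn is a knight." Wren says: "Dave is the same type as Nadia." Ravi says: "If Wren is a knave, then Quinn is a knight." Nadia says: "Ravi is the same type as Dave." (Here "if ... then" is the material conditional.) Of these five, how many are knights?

1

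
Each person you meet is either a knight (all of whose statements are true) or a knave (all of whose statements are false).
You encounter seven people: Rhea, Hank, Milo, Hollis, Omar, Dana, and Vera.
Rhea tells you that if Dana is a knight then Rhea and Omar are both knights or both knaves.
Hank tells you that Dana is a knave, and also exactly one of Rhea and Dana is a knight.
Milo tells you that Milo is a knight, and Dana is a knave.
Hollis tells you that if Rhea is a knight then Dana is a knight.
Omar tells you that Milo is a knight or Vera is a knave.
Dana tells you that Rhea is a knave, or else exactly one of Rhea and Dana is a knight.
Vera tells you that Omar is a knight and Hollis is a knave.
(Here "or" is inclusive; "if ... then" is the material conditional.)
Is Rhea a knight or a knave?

Rhea is a knave.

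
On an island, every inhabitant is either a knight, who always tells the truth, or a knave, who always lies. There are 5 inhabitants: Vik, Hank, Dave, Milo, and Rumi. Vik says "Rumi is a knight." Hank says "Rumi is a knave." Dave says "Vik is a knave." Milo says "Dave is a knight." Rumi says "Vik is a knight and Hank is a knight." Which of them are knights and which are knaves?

Vik is a knave, Hank is a knight, Dave is a knight, Milo is a knight, and Rumi is a knave.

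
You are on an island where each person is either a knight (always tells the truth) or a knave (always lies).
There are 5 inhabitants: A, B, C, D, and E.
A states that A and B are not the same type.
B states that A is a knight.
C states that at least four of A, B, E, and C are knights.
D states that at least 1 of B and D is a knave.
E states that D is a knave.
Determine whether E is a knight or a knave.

Consistent assignments: {A=knave, B=knave, C=knave, D=knight, E=knave}
In every consistent assignment, E is a knave.

E is a knave.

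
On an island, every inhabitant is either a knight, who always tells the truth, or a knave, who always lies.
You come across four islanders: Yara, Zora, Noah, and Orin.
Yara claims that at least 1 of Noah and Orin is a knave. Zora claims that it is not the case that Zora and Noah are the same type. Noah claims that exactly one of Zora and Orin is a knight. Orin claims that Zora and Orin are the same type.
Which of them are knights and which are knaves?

Knights: Yara, Zora, and Orin. Knaves: Noah.

Yara is a knight; "at least 1 of Noah and Orin is a knave" is True, as required.
Zora (knight): "it is not the case that Zora and Noah are the same type" — True. ✓
Noah is a knave, and the claim "exactly one of Zora and Orin is a knight" is indeed False.
Orin (knight): "Zora and Orin are the same type" — True. ✓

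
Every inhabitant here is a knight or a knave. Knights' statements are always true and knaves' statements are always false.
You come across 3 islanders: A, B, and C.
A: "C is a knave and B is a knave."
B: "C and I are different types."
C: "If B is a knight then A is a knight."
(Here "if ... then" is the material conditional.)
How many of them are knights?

The unique consistent assignment is A=knave, B=knight, C=knave.
That has 1 knight.

1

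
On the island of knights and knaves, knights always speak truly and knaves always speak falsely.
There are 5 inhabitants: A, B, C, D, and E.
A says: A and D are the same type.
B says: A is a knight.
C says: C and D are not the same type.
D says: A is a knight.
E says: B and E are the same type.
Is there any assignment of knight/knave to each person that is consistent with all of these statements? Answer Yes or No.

No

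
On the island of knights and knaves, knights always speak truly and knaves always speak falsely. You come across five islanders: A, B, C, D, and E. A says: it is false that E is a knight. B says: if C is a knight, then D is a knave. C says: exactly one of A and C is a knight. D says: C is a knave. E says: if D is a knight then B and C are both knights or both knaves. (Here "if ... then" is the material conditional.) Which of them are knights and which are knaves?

Suppose A is a knight. Then A's statement "it is false that E is a knight" would have to be true. Checking the 16 ways to assign the others, none is consistent with every speaker.
(For instance, with B=knight, C=knight, D=knave, E=knight, A's claim "it is false that E is a knight" comes out false where it would need to be true.)
So A must be a knave, making "it is false that E is a knight" false. Taking A=knave, B=knight, C=knight, D=knave, E=knight, each remaining statement checks out:
  B (knight): "if C is a knight, then D is a knave" — true. ✓
  C (knight): "exactly one of A and C is a knight" — true. ✓
  D (knave): "C is a knave" — false. ✓
  E (knight): "if D is a knight then B and C are both knights or both knaves" — true. ✓
This is the unique consistent assignment.

A is a knave, B is a knight, C is a knight, D is a knave, and E is a knight.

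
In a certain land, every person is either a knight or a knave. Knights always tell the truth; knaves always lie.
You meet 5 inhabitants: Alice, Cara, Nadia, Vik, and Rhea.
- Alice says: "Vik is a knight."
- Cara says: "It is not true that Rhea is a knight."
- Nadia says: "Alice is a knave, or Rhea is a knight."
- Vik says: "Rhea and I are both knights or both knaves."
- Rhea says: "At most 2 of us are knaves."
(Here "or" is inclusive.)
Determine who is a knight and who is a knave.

Alice is a knight, Cara is a knave, Nadia is a knight, Vik is a knight, and Rhea is a knight.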